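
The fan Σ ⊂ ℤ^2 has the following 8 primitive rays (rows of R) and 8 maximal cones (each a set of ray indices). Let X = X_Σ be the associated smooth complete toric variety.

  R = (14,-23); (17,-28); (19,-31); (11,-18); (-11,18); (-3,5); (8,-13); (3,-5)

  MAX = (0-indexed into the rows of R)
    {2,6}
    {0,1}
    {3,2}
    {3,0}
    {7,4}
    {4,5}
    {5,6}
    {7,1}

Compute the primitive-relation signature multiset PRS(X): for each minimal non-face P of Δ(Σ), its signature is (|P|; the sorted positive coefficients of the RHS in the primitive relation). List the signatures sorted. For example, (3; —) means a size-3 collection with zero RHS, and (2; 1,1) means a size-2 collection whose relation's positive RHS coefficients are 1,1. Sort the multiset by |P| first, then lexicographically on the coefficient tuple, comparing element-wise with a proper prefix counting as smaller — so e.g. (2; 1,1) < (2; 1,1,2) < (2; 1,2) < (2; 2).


20 minimal non-faces of Δ(Σ) (on 8 rays):

  P={3,4}:  v_{3} + v_{4} = 0  so sig = (2; —)
  P={5,7}:  v_{5} + v_{7} = 0  so sig = (2; —)
  P={0,4}:  v_{0} + v_{4} = v_{7}  so sig = (2; 1)
  P={0,5}:  v_{0} + v_{5} = v_{3}  so sig = (2; 1)
  P={0,7}:  v_{0} + v_{7} = v_{1}  so sig = (2; 1)
  P={1,5}:  v_{1} + v_{5} = v_{0}  so sig = (2; 1)
  P={2,4}:  v_{2} + v_{4} = v_{6}  so sig = (2; 1)
  P={3,5}:  v_{3} + v_{5} = v_{6}  so sig = (2; 1)
  P={3,6}:  v_{3} + v_{6} = v_{2}  so sig = (2; 1)
  P={3,7}:  v_{3} + v_{7} = v_{0}  so sig = (2; 1)
  P={4,6}:  v_{4} + v_{6} = v_{5}  so sig = (2; 1)
  P={6,7}:  v_{6} + v_{7} = v_{3}  so sig = (2; 1)
  P={1,6}:  v_{1} + v_{6} = v_{0} + v_{3}  so sig = (2; 1,1)
  P={1,2}:  v_{1} + v_{2} = v_{0} + 2·v_{3}  so sig = (2; 1,2)
  P={0,6}:  v_{0} + v_{6} = 2·v_{3}  so sig = (2; 2)
  P={1,3}:  v_{1} + v_{3} = 2·v_{0}  so sig = (2; 2)
  P={1,4}:  v_{1} + v_{4} = 2·v_{7}  so sig = (2; 2)
  P={2,5}:  v_{2} + v_{5} = 2·v_{6}  so sig = (2; 2)
  P={2,7}:  v_{2} + v_{7} = 2·v_{3}  so sig = (2; 2)
  P={0,2}:  v_{0} + v_{2} = 3·v_{3}  so sig = (2; 3)

Sorted signature multiset PRS(X):
[(2; —), (2; —), (2; 1), (2; 1), (2; 1), (2; 1), (2; 1), (2; 1), (2; 1), (2; 1), (2; 1), (2; 1), (2; 1,1), (2; 1,2), (2; 2), (2; 2), (2; 2), (2; 2), (2; 2), (2; 3)]


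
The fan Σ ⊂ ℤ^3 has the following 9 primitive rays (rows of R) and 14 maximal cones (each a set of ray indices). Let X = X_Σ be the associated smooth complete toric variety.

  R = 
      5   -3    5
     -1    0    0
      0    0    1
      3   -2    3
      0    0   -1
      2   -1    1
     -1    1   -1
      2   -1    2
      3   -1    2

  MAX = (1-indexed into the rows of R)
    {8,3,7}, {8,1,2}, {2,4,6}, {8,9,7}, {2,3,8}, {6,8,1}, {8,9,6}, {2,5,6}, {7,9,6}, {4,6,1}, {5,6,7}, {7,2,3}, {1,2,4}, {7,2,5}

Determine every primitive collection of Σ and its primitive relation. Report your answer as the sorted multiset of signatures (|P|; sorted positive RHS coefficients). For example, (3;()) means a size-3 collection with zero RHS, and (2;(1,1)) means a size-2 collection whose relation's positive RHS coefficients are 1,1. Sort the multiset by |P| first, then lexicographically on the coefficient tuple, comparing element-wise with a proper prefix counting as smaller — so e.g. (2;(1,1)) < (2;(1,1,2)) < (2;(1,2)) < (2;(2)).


20 collections generate NE(X_Σ); each relation:

  P={3,5}:  v_{3} + v_{5} = 0  ⟹  sig = (2;())
  P={2,9}:  v_{2} + v_{9} = v_{8}  ⟹  sig = (2;(1))
  P={3,6}:  v_{3} + v_{6} = v_{8}  ⟹  sig = (2;(1))
  P={4,7}:  v_{4} + v_{7} = v_{8}  ⟹  sig = (2;(1))
  P={4,8}:  v_{4} + v_{8} = v_{1}  ⟹  sig = (2;(1))
  P={5,8}:  v_{5} + v_{8} = v_{6}  ⟹  sig = (2;(1))
  P={1,5}:  v_{1} + v_{5} = v_{4} + v_{6}  ⟹  sig = (2;(1,1))
  P={3,4}:  v_{3} + v_{4} = v_{2} + 2·v_{8}  ⟹  sig = (2;(1,2))
  P={3,9}:  v_{3} + v_{9} = v_{7} + 2·v_{8}  ⟹  sig = (2;(1,2))
  P={4,5}:  v_{4} + v_{5} = v_{2} + 2·v_{6}  ⟹  sig = (2;(1,2))
  P={4,9}:  v_{4} + v_{9} = v_{6} + 2·v_{8}  ⟹  sig = (2;(1,2))
  P={5,9}:  v_{5} + v_{9} = 2·v_{6} + v_{7}  ⟹  sig = (2;(1,2))
  P={1,3}:  v_{1} + v_{3} = v_{2} + 3·v_{8}  ⟹  sig = (2;(1,3))
  P={1,9}:  v_{1} + v_{9} = v_{6} + 3·v_{8}  ⟹  sig = (2;(1,3))
  P={1,7}:  v_{1} + v_{7} = 2·v_{8}  ⟹  sig = (2;(2))
  P={2,6,7}:  v_{2} + v_{6} + v_{7} = 0  ⟹  sig = (3;())
  P={2,6,8}:  v_{2} + v_{6} + v_{8} = v_{4}  ⟹  sig = (3;(1))
  P={2,7,8}:  v_{2} + v_{7} + v_{8} = v_{3}  ⟹  sig = (3;(1))
  P={6,7,8}:  v_{6} + v_{7} + v_{8} = v_{9}  ⟹  sig = (3;(1))
  P={1,2,6}:  v_{1} + v_{2} + v_{6} = 2·v_{4}  ⟹  sig = (3;(2))

Signatures (|P|; sorted positive RHS coefficients), sorted:
    |P|=2: 15 collections, coeffs (), (1), (1), (1), (1), (1), (1,1), (1,2), (1,2), (1,2), (1,2), (1,2), (1,3), (1,3), (2)
    |P|=3: 5 collections, coeffs (), (1), (1), (1), (2)


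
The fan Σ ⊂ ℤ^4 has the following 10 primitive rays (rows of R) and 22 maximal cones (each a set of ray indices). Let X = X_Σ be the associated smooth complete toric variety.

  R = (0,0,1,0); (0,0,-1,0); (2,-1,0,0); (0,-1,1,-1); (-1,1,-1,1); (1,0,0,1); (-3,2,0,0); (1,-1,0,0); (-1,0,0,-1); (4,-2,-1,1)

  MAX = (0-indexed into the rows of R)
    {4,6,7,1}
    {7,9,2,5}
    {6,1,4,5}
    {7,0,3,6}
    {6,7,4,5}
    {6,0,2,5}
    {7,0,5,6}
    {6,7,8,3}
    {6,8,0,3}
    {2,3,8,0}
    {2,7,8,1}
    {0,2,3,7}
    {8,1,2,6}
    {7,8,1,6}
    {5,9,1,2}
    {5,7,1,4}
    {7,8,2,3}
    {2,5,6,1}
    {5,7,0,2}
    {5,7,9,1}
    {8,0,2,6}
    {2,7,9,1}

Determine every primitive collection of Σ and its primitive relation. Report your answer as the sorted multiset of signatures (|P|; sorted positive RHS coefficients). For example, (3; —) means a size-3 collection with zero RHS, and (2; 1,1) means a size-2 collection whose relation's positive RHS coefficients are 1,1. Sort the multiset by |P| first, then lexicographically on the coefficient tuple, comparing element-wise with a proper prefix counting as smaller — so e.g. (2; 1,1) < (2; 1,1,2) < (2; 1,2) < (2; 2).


18 collections generate NE(X_Σ); each relation:

  P={0,1}:  v_{0} + v_{1} = 0  so sig = (2; —)
  P={5,8}:  v_{5} + v_{8} = 0  so sig = (2; —)
  P={1,3}:  v_{1} + v_{3} = v_{7} + v_{8}  so sig = (2; 1,1)
  P={2,4}:  v_{2} + v_{4} = v_{1} + v_{5}  so sig = (2; 1,1)
  P={3,5}:  v_{3} + v_{5} = v_{0} + v_{7}  so sig = (2; 1,1)
  P={6,9}:  v_{6} + v_{9} = v_{1} + v_{5}  so sig = (2; 1,1)
  P={0,4}:  v_{0} + v_{4} = v_{5} + v_{6} + v_{7}  so sig = (2; 1,1,1)
  P={0,9}:  v_{0} + v_{9} = v_{2} + v_{5} + v_{7}  so sig = (2; 1,1,1)
  P={4,8}:  v_{4} + v_{8} = v_{1} + v_{6} + v_{7}  so sig = (2; 1,1,1)
  P={8,9}:  v_{8} + v_{9} = v_{1} + v_{2} + v_{7}  so sig = (2; 1,1,1)
  P={3,4}:  v_{3} + v_{4} = v_{6} + 2·v_{7}  so sig = (2; 1,2)
  P={3,9}:  v_{3} + v_{9} = v_{2} + 2·v_{7}  so sig = (2; 1,2)
  P={4,9}:  v_{4} + v_{9} = 2·v_{1} + 2·v_{5} + v_{7}  so sig = (2; 1,2,2)
  P={2,6,7}:  v_{2} + v_{6} + v_{7} = 0  so sig = (3; —)
  P={0,7,8}:  v_{0} + v_{7} + v_{8} = v_{3}  so sig = (3; 1)
  P={2,3,6}:  v_{2} + v_{3} + v_{6} = v_{0} + v_{8}  so sig = (3; 1,1)
  P={1,2,5,7}:  v_{1} + v_{2} + v_{5} + v_{7} = v_{9}  so sig = (4; 1)
  P={1,5,6,7}:  v_{1} + v_{5} + v_{6} + v_{7} = v_{4}  so sig = (4; 1)

so the primitive-relation signature multiset is
[(2; —), (2; —), (2; 1,1), (2; 1,1), (2; 1,1), (2; 1,1), (2; 1,1,1), (2; 1,1,1), (2; 1,1,1), (2; 1,1,1), (2; 1,2), (2; 1,2), (2; 1,2,2), (3; —), (3; 1), (3; 1,1), (4; 1), (4; 1)]


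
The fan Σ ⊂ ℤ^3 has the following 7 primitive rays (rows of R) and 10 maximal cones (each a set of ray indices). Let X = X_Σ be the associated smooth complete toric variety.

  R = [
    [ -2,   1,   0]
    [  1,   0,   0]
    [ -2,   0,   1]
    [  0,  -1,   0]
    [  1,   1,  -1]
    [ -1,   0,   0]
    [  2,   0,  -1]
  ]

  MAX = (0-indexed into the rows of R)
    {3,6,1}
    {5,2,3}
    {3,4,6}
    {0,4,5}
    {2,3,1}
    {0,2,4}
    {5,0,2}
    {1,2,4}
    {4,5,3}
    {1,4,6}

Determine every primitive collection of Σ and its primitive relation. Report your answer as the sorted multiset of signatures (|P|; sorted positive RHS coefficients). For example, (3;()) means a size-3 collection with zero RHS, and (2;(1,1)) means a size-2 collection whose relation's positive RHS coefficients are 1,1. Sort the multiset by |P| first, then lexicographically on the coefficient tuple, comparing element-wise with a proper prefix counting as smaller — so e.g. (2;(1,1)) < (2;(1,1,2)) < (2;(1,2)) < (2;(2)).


9 minimal non-faces of Δ(Σ) (on 7 rays):

  • {1,5}:  v_{1} + v_{5} = 0  so sig = (2;())
  • {2,6}:  v_{2} + v_{6} = 0  so sig = (2;())
  • {0,1}:  v_{0} + v_{1} = v_{2} + v_{4}  so sig = (2;(1,1))
  • {0,6}:  v_{0} + v_{6} = v_{4} + v_{5}  so sig = (2;(1,1))
  • {5,6}:  v_{5} + v_{6} = v_{3} + v_{4}  so sig = (2;(1,1))
  • {0,3}:  v_{0} + v_{3} = 2·v_{5}  so sig = (2;(2))
  • {1,3,4}:  v_{1} + v_{3} + v_{4} = v_{6}  so sig = (3;(1))
  • {2,3,4}:  v_{2} + v_{3} + v_{4} = v_{5}  so sig = (3;(1))
  • {2,4,5}:  v_{2} + v_{4} + v_{5} = v_{0}  so sig = (3;(1))

Hence PRS(X_Σ) =
[(2;()), (2;()), (2;(1,1)), (2;(1,1)), (2;(1,1)), (2;(2)), (3;(1)), (3;(1)), (3;(1))]


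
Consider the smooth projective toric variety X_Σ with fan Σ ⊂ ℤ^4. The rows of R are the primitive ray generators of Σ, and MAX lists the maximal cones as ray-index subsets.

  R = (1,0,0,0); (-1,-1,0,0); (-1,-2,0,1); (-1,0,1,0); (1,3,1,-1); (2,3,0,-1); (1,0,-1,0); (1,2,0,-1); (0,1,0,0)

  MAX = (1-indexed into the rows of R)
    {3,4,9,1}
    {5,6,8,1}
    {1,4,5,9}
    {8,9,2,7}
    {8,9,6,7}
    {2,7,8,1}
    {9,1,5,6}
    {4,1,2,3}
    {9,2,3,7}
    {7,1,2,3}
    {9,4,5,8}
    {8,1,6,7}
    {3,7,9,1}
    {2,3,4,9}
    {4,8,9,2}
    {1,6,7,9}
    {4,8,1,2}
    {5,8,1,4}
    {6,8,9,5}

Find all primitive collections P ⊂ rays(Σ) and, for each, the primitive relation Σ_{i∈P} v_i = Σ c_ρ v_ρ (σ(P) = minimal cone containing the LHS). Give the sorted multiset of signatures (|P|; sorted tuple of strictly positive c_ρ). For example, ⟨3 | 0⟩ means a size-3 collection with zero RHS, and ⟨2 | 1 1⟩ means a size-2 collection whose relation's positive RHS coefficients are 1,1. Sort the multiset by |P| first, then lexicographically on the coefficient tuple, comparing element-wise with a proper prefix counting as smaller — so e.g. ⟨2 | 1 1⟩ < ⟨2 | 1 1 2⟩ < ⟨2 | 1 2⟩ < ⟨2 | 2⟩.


10 minimal non-faces of Δ(Σ) (on 9 rays):

  P={3,8}:  v_{3} + v_{8} = 0 ; sig = ⟨2 | 0⟩
  P={4,7}:  v_{4} + v_{7} = 0 ; sig = ⟨2 | 0⟩
  P={2,6}:  v_{2} + v_{6} = v_{8} ; sig = ⟨2 | 1⟩
  P={4,6}:  v_{4} + v_{6} = v_{5} ; sig = ⟨2 | 1⟩
  P={5,7}:  v_{5} + v_{7} = v_{6} ; sig = ⟨2 | 1⟩
  P={2,5}:  v_{2} + v_{5} = v_{4} + v_{8} ; sig = ⟨2 | 1 1⟩
  P={3,6}:  v_{3} + v_{6} = v_{1} + v_{9} ; sig = ⟨2 | 1 1⟩
  P={3,5}:  v_{3} + v_{5} = v_{1} + v_{4} + v_{9} ; sig = ⟨2 | 1 1 1⟩
  P={1,2,9}:  v_{1} + v_{2} + v_{9} = 0 ; sig = ⟨3 | 0⟩
  P={1,8,9}:  v_{1} + v_{8} + v_{9} = v_{6} ; sig = ⟨3 | 1⟩

Signatures (|P|; sorted positive RHS coefficients), sorted:
    |P|=2: 8 collections, coeffs (), (), (1), (1), (1), (1,1), (1,1), (1,1,1)
    |P|=3: 2 collections, coeffs (), (1)


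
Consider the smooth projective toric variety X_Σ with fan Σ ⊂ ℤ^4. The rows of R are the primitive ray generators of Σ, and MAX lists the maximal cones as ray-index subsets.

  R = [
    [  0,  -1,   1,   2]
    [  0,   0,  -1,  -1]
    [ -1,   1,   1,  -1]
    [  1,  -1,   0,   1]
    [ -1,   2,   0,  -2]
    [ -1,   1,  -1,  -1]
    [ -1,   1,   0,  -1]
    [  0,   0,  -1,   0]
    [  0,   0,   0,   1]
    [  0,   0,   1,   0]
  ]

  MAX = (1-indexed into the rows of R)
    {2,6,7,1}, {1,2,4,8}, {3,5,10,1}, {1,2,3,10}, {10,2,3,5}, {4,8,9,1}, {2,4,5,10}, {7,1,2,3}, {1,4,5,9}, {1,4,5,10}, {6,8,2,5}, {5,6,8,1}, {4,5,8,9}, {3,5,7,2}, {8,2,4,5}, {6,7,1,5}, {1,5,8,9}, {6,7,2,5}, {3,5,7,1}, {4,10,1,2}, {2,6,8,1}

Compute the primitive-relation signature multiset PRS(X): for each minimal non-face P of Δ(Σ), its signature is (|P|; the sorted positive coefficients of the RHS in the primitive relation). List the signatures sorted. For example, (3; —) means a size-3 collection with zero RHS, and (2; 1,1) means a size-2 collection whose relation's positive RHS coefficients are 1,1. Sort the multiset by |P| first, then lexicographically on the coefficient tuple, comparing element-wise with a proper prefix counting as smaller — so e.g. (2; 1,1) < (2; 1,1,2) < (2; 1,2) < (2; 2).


16 minimal non-faces of Δ(Σ) (on 10 rays):

  P = {4,7}:  v_{4} + v_{7} = 0  so sig = (2; —)
  P = {8,10}:  v_{8} + v_{10} = 0  so sig = (2; —)
  P = {2,9}:  v_{2} + v_{9} = v_{8}  so sig = (2; 1)
  P = {3,4}:  v_{3} + v_{4} = v_{10}  so sig = (2; 1)
  P = {3,8}:  v_{3} + v_{8} = v_{7}  so sig = (2; 1)
  P = {4,6}:  v_{4} + v_{6} = v_{8}  so sig = (2; 1)
  P = {6,10}:  v_{6} + v_{10} = v_{7}  so sig = (2; 1)
  P = {7,8}:  v_{7} + v_{8} = v_{6}  so sig = (2; 1)
  P = {7,10}:  v_{7} + v_{10} = v_{3}  so sig = (2; 1)
  P = {3,9}:  v_{3} + v_{9} = v_{1} + v_{5}  so sig = (2; 1,1)
  P = {7,9}:  v_{7} + v_{9} = v_{1} + v_{5} + v_{8}  so sig = (2; 1,1,1)
  P = {9,10}:  v_{9} + v_{10} = v_{1} + v_{4} + v_{5}  so sig = (2; 1,1,1)
  P = {6,9}:  v_{6} + v_{9} = v_{1} + v_{5} + 2·v_{8}  so sig = (2; 1,1,2)
  P = {3,6}:  v_{3} + v_{6} = 2·v_{7}  so sig = (2; 2)
  P = {1,2,5}:  v_{1} + v_{2} + v_{5} = v_{7}  so sig = (3; 1)
  P = {1,4,5,8}:  v_{1} + v_{4} + v_{5} + v_{8} = v_{9}  so sig = (4; 1)

so the primitive-relation signature multiset is
    (2; —)
    (2; —)
    (2; 1)
    (2; 1)
    (2; 1)
    (2; 1)
    (2; 1)
    (2; 1)
    (2; 1)
    (2; 1,1)
    (2; 1,1,1)
    (2; 1,1,1)
    (2; 1,1,2)
    (2; 2)
    (3; 1)
    (4; 1)


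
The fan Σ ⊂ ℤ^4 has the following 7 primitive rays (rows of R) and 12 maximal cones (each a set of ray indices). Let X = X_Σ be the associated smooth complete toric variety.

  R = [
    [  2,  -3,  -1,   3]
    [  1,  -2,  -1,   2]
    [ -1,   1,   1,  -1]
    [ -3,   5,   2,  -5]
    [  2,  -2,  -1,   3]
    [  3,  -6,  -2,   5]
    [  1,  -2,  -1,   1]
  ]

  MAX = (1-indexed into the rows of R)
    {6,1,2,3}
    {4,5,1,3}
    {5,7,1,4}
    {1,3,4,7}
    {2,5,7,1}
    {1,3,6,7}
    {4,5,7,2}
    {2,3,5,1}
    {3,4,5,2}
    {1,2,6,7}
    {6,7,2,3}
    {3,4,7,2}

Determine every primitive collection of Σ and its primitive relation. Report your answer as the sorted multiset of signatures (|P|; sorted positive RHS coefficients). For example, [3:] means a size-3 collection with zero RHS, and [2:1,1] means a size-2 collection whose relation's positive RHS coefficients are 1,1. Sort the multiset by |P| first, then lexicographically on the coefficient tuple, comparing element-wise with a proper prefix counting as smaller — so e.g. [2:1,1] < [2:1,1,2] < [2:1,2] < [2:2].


|primitive collections| = 5. Relations:

  {4,6}:  v_{4} + v_{6} = v_{3} + v_{7} — sig = [2:1,1]
  {5,6}:  v_{5} + v_{6} = 2·v_{1} + v_{2} — sig = [2:1,2]
  {1,2,4}:  v_{1} + v_{2} + v_{4} = 0 — sig = [3:]
  {3,5,7}:  v_{3} + v_{5} + v_{7} = v_{1} — sig = [3:1]
  {1,2,3,7}:  v_{1} + v_{2} + v_{3} + v_{7} = v_{6} — sig = [4:1]

Sorted signature multiset PRS(X):
[[2:1,1], [2:1,2], [3:], [3:1], [4:1]]


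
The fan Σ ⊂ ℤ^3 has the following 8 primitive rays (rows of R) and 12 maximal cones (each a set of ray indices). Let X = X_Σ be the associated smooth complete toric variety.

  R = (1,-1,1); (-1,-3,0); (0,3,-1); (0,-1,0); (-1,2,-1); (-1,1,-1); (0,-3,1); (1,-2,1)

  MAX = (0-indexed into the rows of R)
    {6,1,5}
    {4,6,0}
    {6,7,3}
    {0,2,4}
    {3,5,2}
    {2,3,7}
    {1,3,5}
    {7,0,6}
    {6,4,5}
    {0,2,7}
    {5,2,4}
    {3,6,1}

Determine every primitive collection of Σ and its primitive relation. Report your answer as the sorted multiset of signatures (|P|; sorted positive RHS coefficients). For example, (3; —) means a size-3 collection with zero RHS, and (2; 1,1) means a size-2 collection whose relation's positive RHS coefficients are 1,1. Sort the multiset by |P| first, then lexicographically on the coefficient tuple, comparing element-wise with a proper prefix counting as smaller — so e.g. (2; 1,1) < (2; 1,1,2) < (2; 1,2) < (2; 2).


11 minimal non-faces of Δ(Σ) (on 8 rays):

  P = {0,5}:  v_{0} + v_{5} = 0  ⇒ sig = (2; —)
  P = {2,6}:  v_{2} + v_{6} = 0  ⇒ sig = (2; —)
  P = {4,7}:  v_{4} + v_{7} = 0  ⇒ sig = (2; —)
  P = {0,3}:  v_{0} + v_{3} = v_{7}  ⇒ sig = (2; 1)
  P = {3,4}:  v_{3} + v_{4} = v_{5}  ⇒ sig = (2; 1)
  P = {5,7}:  v_{5} + v_{7} = v_{3}  ⇒ sig = (2; 1)
  P = {0,1}:  v_{0} + v_{1} = v_{3} + v_{6}  ⇒ sig = (2; 1,1)
  P = {1,2}:  v_{1} + v_{2} = v_{3} + v_{5}  ⇒ sig = (2; 1,1)
  P = {1,4}:  v_{1} + v_{4} = 2·v_{5} + v_{6}  ⇒ sig = (2; 1,2)
  P = {1,7}:  v_{1} + v_{7} = 2·v_{3} + v_{6}  ⇒ sig = (2; 1,2)
  P = {3,5,6}:  v_{3} + v_{5} + v_{6} = v_{1}  ⇒ sig = (3; 1)

Signatures (|P|; sorted positive RHS coefficients), sorted:
[(2; —), (2; —), (2; —), (2; 1), (2; 1), (2; 1), (2; 1,1), (2; 1,1), (2; 1,2), (2; 1,2), (3; 1)]


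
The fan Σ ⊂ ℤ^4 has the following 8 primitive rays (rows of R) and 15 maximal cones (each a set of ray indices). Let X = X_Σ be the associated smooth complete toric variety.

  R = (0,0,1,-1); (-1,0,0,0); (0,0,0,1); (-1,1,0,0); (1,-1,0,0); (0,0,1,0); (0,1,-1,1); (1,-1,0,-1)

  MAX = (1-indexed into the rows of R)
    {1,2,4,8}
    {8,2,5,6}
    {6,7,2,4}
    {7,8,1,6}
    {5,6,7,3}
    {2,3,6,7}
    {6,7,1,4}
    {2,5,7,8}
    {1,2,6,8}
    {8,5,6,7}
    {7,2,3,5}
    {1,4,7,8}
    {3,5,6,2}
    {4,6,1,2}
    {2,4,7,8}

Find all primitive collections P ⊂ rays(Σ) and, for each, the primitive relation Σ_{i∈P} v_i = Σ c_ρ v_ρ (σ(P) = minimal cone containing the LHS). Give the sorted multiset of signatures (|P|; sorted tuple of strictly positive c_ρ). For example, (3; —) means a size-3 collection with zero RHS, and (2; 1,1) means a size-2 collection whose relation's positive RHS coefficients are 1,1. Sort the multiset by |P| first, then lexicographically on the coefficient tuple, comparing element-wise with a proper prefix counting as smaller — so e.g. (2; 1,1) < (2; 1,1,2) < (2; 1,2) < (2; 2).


The 9 primitive collections of Σ (r=8, n=4):

  P = {4,5}:  v_{4} + v_{5} = 0 — sig = (2; —)
  P = {1,3}:  v_{1} + v_{3} = v_{6} — sig = (2; 1)
  P = {3,8}:  v_{3} + v_{8} = v_{5} — sig = (2; 1)
  P = {1,5}:  v_{1} + v_{5} = v_{6} + v_{8} — sig = (2; 1,1)
  P = {3,4}:  v_{3} + v_{4} = v_{2} + v_{6} + v_{7} — sig = (2; 1,1,1)
  P = {1,2,7}:  v_{1} + v_{2} + v_{7} = v_{4} — sig = (3; 1)
  P = {4,6,8}:  v_{4} + v_{6} + v_{8} = v_{1} — sig = (3; 1)
  P = {2,6,7,8}:  v_{2} + v_{6} + v_{7} + v_{8} = 0 — sig = (4; —)
  P = {2,5,6,7}:  v_{2} + v_{5} + v_{6} + v_{7} = v_{3} — sig = (4; 1)

so the primitive-relation signature multiset is
    |P|=2: 5 collections, coeffs (), (1), (1), (1,1), (1,1,1)
    |P|=3: 2 collections, coeffs (1), (1)
    |P|=4: 2 collections, coeffs (), (1)


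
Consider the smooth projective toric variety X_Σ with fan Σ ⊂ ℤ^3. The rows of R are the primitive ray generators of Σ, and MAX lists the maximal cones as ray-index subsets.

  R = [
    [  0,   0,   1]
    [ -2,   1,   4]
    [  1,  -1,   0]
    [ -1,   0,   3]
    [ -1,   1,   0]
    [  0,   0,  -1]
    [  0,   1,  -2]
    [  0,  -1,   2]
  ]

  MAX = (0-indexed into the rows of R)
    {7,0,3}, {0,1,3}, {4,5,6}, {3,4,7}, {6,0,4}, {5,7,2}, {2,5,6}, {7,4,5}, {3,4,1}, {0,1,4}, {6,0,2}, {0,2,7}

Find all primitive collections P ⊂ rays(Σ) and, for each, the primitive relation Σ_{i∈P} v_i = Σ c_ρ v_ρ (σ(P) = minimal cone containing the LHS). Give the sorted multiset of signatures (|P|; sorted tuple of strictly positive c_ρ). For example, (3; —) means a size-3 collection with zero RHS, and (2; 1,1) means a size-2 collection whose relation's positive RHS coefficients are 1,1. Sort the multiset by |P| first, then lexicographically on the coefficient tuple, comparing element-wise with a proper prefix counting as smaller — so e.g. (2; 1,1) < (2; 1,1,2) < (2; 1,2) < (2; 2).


|primitive collections| = 12. Relations:

  P = {0,5}:  v_{0} + v_{5} = 0  ⟹  sig = (2; —)
  P = {2,4}:  v_{2} + v_{4} = 0  ⟹  sig = (2; —)
  P = {6,7}:  v_{6} + v_{7} = 0  ⟹  sig = (2; —)
  P = {1,2}:  v_{1} + v_{2} = v_{0} + v_{3}  ⟹  sig = (2; 1,1)
  P = {1,5}:  v_{1} + v_{5} = v_{3} + v_{4}  ⟹  sig = (2; 1,1)
  P = {2,3}:  v_{2} + v_{3} = v_{0} + v_{7}  ⟹  sig = (2; 1,1)
  P = {3,5}:  v_{3} + v_{5} = v_{4} + v_{7}  ⟹  sig = (2; 1,1)
  P = {3,6}:  v_{3} + v_{6} = v_{0} + v_{4}  ⟹  sig = (2; 1,1)
  P = {1,7}:  v_{1} + v_{7} = 2·v_{3}  ⟹  sig = (2; 2)
  P = {1,6}:  v_{1} + v_{6} = 2·v_{0} + 2·v_{4}  ⟹  sig = (2; 2,2)
  P = {0,3,4}:  v_{0} + v_{3} + v_{4} = v_{1}  ⟹  sig = (3; 1)
  P = {0,4,7}:  v_{0} + v_{4} + v_{7} = v_{3}  ⟹  sig = (3; 1)

Hence PRS(X_Σ) =
{ (2; —) ×3,  (2; 1,1) ×5,  (2; 2),  (2; 2,2),  (3; 1) ×2 }


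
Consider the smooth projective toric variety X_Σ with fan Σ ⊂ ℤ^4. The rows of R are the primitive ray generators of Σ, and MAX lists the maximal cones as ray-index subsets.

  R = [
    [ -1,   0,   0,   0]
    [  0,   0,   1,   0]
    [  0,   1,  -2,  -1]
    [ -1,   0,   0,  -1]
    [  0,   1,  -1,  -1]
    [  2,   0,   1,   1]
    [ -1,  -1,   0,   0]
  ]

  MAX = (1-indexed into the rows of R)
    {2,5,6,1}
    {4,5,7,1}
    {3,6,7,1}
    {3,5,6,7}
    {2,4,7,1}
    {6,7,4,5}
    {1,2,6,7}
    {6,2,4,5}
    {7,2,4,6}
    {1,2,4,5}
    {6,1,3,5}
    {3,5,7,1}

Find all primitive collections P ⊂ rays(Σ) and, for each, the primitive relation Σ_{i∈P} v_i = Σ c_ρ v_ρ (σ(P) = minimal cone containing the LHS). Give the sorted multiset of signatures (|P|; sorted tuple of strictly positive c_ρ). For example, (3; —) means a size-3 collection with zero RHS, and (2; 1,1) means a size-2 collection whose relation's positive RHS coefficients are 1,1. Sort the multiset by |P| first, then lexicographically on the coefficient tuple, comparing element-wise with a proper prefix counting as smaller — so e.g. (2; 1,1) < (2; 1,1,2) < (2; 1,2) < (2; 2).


Minimal non-faces — 5 found among 7 rays, 12 max cones:

  P = {2,3}:  v_{2} + v_{3} = v_{5}  ⟹  sig = (2; 1)
  P = {3,4}:  v_{3} + v_{4} = 2·v_{5} + v_{7}  ⟹  sig = (2; 1,2)
  P = {1,4,6}:  v_{1} + v_{4} + v_{6} = v_{2}  ⟹  sig = (3; 1)
  P = {2,5,7}:  v_{2} + v_{5} + v_{7} = v_{4}  ⟹  sig = (3; 1)
  P = {1,5,6,7}:  v_{1} + v_{5} + v_{6} + v_{7} = 0  ⟹  sig = (4; —)

Signatures (|P|; sorted positive RHS coefficients), sorted:
[(2; 1), (2; 1,2), (3; 1), (3; 1), (4; —)]


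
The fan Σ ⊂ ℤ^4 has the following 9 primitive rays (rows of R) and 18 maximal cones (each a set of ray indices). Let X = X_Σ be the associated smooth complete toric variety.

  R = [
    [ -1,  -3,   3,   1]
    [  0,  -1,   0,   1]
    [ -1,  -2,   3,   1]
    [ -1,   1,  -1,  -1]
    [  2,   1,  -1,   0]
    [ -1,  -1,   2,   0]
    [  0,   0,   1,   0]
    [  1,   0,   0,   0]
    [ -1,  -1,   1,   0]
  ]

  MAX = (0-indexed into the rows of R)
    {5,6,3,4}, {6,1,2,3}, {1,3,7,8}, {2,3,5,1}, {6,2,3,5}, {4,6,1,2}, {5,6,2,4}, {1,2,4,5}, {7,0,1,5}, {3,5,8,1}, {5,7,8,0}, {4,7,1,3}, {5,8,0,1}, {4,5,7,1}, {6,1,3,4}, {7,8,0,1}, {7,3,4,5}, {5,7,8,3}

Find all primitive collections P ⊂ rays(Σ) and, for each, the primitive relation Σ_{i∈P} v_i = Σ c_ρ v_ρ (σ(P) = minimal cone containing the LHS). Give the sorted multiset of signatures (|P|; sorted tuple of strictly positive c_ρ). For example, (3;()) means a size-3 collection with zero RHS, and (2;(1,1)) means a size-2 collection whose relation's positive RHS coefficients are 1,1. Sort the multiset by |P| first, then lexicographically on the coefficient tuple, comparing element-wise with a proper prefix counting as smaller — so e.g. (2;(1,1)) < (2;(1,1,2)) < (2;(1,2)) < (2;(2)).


Δ(Σ) — 9 vertices, 14 min non-faces:

  {4,8}:  v_{4} + v_{8} = v_{7}  →  sig = (2;(1))
  {6,8}:  v_{6} + v_{8} = v_{5}  →  sig = (2;(1))
  {6,7}:  v_{6} + v_{7} = v_{4} + v_{5}  →  sig = (2;(1,1))
  {0,4}:  v_{0} + v_{4} = v_{1} + v_{5} + 2·v_{7}  →  sig = (2;(1,1,2))
  {0,6}:  v_{0} + v_{6} = v_{1} + 2·v_{5} + v_{7}  →  sig = (2;(1,1,2))
  {2,7}:  v_{2} + v_{7} = v_{1} + v_{4} + 2·v_{5}  →  sig = (2;(1,1,2))
  {2,8}:  v_{2} + v_{8} = v_{1} + 2·v_{5}  →  sig = (2;(1,2))
  {0,2}:  v_{0} + v_{2} = 2·v_{1} + 3·v_{5} + v_{7}  →  sig = (2;(1,2,3))
  {0,3}:  v_{0} + v_{3} = 2·v_{8}  →  sig = (2;(2))
  {1,5,6}:  v_{1} + v_{5} + v_{6} = v_{2}  →  sig = (3;(1))
  {2,3,4}:  v_{2} + v_{3} + v_{4} = v_{6}  →  sig = (3;(1))
  {1,3,4,5}:  v_{1} + v_{3} + v_{4} + v_{5} = 0  →  sig = (4;())
  {1,3,5,7}:  v_{1} + v_{3} + v_{5} + v_{7} = v_{8}  →  sig = (4;(1))
  {1,5,7,8}:  v_{1} + v_{5} + v_{7} + v_{8} = v_{0}  →  sig = (4;(1))

Signatures (|P|; sorted positive RHS coefficients), sorted:
{ (2;(1)) ×2,  (2;(1,1)),  (2;(1,1,2)) ×3,  (2;(1,2)),  (2;(1,2,3)),  (2;(2)),  (3;(1)) ×2,  (4;()),  (4;(1)) ×2 }


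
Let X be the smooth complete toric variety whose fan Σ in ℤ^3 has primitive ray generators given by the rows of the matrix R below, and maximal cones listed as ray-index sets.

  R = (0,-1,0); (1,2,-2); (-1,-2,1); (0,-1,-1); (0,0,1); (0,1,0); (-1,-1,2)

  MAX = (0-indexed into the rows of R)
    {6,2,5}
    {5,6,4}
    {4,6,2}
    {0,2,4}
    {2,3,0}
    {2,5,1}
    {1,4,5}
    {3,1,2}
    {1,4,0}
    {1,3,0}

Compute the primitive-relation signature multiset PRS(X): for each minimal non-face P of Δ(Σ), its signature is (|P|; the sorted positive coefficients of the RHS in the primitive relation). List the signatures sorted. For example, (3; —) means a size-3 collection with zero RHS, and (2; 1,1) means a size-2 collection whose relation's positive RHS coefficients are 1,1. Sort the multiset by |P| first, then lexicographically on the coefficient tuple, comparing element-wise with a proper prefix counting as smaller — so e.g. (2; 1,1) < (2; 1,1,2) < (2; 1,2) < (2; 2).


9 collections generate NE(X_Σ); each relation:

  {0,5}:  v_{0} + v_{5} = 0  so sig = (2; —)
  {1,6}:  v_{1} + v_{6} = v_{5}  so sig = (2; 1)
  {3,4}:  v_{3} + v_{4} = v_{0}  so sig = (2; 1)
  {3,6}:  v_{3} + v_{6} = v_{2}  so sig = (2; 1)
  {0,6}:  v_{0} + v_{6} = v_{2} + v_{4}  so sig = (2; 1,1)
  {3,5}:  v_{3} + v_{5} = v_{1} + v_{2}  so sig = (2; 1,1)
  {1,2,4}:  v_{1} + v_{2} + v_{4} = 0  so sig = (3; —)
  {0,1,2}:  v_{0} + v_{1} + v_{2} = v_{3}  so sig = (3; 1)
  {2,4,5}:  v_{2} + v_{4} + v_{5} = v_{6}  so sig = (3; 1)

Sorted signature multiset PRS(X):
{ (2; —),  (2; 1) ×3,  (2; 1,1) ×2,  (3; —),  (3; 1) ×2 }


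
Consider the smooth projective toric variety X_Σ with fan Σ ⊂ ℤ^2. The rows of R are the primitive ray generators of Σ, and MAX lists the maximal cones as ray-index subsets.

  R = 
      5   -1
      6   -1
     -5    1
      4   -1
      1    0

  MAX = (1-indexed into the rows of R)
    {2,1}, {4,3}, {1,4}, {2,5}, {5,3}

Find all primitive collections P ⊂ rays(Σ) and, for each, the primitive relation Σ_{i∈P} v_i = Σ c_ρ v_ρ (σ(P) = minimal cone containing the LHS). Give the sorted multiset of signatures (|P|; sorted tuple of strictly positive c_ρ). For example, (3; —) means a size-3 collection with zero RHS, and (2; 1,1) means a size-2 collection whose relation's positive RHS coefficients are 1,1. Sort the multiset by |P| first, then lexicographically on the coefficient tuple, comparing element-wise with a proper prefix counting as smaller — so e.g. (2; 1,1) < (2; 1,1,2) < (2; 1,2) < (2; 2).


The 5 primitive collections of Σ (r=5, n=2):

  P={1,3}:  v_{1} + v_{3} = 0  so sig = (2; —)
  P={1,5}:  v_{1} + v_{5} = v_{2}  so sig = (2; 1)
  P={2,3}:  v_{2} + v_{3} = v_{5}  so sig = (2; 1)
  P={4,5}:  v_{4} + v_{5} = v_{1}  so sig = (2; 1)
  P={2,4}:  v_{2} + v_{4} = 2·v_{1}  so sig = (2; 2)

Sorted signature multiset PRS(X):
    |P|=2: 5 collections, coeffs (), (1), (1), (1), (2)


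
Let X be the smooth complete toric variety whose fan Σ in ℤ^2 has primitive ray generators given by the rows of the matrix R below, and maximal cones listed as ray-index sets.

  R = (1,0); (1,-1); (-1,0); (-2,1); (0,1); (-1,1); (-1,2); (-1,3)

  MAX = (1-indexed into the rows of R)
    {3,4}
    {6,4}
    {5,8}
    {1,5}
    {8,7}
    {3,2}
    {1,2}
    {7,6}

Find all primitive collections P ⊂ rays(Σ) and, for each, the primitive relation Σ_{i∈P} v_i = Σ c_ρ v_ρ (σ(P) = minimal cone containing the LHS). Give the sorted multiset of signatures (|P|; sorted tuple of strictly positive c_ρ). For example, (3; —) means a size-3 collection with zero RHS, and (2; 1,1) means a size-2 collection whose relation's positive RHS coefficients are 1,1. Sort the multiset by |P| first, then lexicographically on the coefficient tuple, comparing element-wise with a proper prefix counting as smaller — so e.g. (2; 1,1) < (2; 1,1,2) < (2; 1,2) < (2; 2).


Δ(Σ) — 8 vertices, 20 min non-faces:

  • {1,3}:  v_{1} + v_{3} = 0  ⟹  sig = (2; —)
  • {2,6}:  v_{2} + v_{6} = 0  ⟹  sig = (2; —)
  • {1,4}:  v_{1} + v_{4} = v_{6}  ⟹  sig = (2; 1)
  • {1,6}:  v_{1} + v_{6} = v_{5}  ⟹  sig = (2; 1)
  • {2,4}:  v_{2} + v_{4} = v_{3}  ⟹  sig = (2; 1)
  • {2,5}:  v_{2} + v_{5} = v_{1}  ⟹  sig = (2; 1)
  • {2,7}:  v_{2} + v_{7} = v_{5}  ⟹  sig = (2; 1)
  • {3,5}:  v_{3} + v_{5} = v_{6}  ⟹  sig = (2; 1)
  • {3,6}:  v_{3} + v_{6} = v_{4}  ⟹  sig = (2; 1)
  • {5,6}:  v_{5} + v_{6} = v_{7}  ⟹  sig = (2; 1)
  • {5,7}:  v_{5} + v_{7} = v_{8}  ⟹  sig = (2; 1)
  • {3,8}:  v_{3} + v_{8} = v_{6} + v_{7}  ⟹  sig = (2; 1,1)
  • {4,8}:  v_{4} + v_{8} = 2·v_{6} + v_{7}  ⟹  sig = (2; 1,2)
  • {1,7}:  v_{1} + v_{7} = 2·v_{5}  ⟹  sig = (2; 2)
  • {2,8}:  v_{2} + v_{8} = 2·v_{5}  ⟹  sig = (2; 2)
  • {3,7}:  v_{3} + v_{7} = 2·v_{6}  ⟹  sig = (2; 2)
  • {4,5}:  v_{4} + v_{5} = 2·v_{6}  ⟹  sig = (2; 2)
  • {6,8}:  v_{6} + v_{8} = 2·v_{7}  ⟹  sig = (2; 2)
  • {1,8}:  v_{1} + v_{8} = 3·v_{5}  ⟹  sig = (2; 3)
  • {4,7}:  v_{4} + v_{7} = 3·v_{6}  ⟹  sig = (2; 3)

so the primitive-relation signature multiset is
[(2; —), (2; —), (2; 1), (2; 1), (2; 1), (2; 1), (2; 1), (2; 1), (2; 1), (2; 1), (2; 1), (2; 1,1), (2; 1,2), (2; 2), (2; 2), (2; 2), (2; 2), (2; 2), (2; 3), (2; 3)]


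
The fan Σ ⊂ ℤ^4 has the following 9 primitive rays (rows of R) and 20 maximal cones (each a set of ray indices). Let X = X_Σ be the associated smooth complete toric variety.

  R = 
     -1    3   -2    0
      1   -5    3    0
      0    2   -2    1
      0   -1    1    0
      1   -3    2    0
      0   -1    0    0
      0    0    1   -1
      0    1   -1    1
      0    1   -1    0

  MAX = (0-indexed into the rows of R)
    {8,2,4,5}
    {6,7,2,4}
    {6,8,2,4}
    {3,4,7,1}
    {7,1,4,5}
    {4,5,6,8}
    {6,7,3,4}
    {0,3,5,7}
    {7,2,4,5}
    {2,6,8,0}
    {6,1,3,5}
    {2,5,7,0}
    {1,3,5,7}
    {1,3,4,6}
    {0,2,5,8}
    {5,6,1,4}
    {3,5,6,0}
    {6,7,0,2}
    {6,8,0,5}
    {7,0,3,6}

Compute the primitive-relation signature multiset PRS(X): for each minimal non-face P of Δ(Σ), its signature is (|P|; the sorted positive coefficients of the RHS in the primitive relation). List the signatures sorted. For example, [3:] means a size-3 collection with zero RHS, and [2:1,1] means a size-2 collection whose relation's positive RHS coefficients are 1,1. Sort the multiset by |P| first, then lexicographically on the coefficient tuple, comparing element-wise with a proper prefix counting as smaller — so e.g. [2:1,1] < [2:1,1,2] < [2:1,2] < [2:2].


Primitive collections (11):

  P={0,4}:  v_{0} + v_{4} = 0 — sig = [2:]
  P={3,8}:  v_{3} + v_{8} = 0 — sig = [2:]
  P={2,3}:  v_{2} + v_{3} = v_{7} — sig = [2:1]
  P={7,8}:  v_{7} + v_{8} = v_{2} — sig = [2:1]
  P={0,1}:  v_{0} + v_{1} = v_{3} + v_{5} — sig = [2:1,1]
  P={1,8}:  v_{1} + v_{8} = v_{4} + v_{5} — sig = [2:1,1]
  P={1,2}:  v_{1} + v_{2} = v_{4} + v_{5} + v_{7} — sig = [2:1,1,1]
  P={5,6,7}:  v_{5} + v_{6} + v_{7} = 0 — sig = [3:]
  P={2,5,6}:  v_{2} + v_{5} + v_{6} = v_{8} — sig = [3:1]
  P={3,4,5}:  v_{3} + v_{4} + v_{5} = v_{1} — sig = [3:1]
  P={1,6,7}:  v_{1} + v_{6} + v_{7} = v_{3} + v_{4} — sig = [3:1,1]

Signatures (|P|; sorted positive RHS coefficients), sorted:
{ [2:] ×2,  [2:1] ×2,  [2:1,1] ×2,  [2:1,1,1],  [3:],  [3:1] ×2,  [3:1,1] }


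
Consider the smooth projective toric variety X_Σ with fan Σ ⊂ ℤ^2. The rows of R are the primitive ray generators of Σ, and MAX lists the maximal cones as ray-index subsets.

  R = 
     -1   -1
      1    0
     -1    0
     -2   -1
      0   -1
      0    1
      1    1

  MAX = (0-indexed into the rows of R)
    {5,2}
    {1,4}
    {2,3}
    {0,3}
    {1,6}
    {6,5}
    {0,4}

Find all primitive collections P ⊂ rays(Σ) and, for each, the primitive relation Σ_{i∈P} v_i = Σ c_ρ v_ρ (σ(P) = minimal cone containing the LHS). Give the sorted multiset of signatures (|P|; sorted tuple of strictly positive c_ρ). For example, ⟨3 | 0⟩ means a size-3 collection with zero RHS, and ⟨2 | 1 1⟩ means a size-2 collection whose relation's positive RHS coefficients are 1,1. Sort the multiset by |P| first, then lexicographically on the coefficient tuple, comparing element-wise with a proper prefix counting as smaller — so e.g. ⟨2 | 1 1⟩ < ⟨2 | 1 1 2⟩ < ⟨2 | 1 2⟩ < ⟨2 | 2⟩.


Primitive collections (14):

  {0,6}:  v_{0} + v_{6} = 0  →  sig = ⟨2 | 0⟩
  {1,2}:  v_{1} + v_{2} = 0  →  sig = ⟨2 | 0⟩
  {4,5}:  v_{4} + v_{5} = 0  →  sig = ⟨2 | 0⟩
  {0,1}:  v_{0} + v_{1} = v_{4}  →  sig = ⟨2 | 1⟩
  {0,2}:  v_{0} + v_{2} = v_{3}  →  sig = ⟨2 | 1⟩
  {0,5}:  v_{0} + v_{5} = v_{2}  →  sig = ⟨2 | 1⟩
  {1,3}:  v_{1} + v_{3} = v_{0}  →  sig = ⟨2 | 1⟩
  {1,5}:  v_{1} + v_{5} = v_{6}  →  sig = ⟨2 | 1⟩
  {2,4}:  v_{2} + v_{4} = v_{0}  →  sig = ⟨2 | 1⟩
  {2,6}:  v_{2} + v_{6} = v_{5}  →  sig = ⟨2 | 1⟩
  {3,6}:  v_{3} + v_{6} = v_{2}  →  sig = ⟨2 | 1⟩
  {4,6}:  v_{4} + v_{6} = v_{1}  →  sig = ⟨2 | 1⟩
  {3,4}:  v_{3} + v_{4} = 2·v_{0}  →  sig = ⟨2 | 2⟩
  {3,5}:  v_{3} + v_{5} = 2·v_{2}  →  sig = ⟨2 | 2⟩

Sorted signature multiset PRS(X):
[⟨2 | 0⟩, ⟨2 | 0⟩, ⟨2 | 0⟩, ⟨2 | 1⟩, ⟨2 | 1⟩, ⟨2 | 1⟩, ⟨2 | 1⟩, ⟨2 | 1⟩, ⟨2 | 1⟩, ⟨2 | 1⟩, ⟨2 | 1⟩, ⟨2 | 1⟩, ⟨2 | 2⟩, ⟨2 | 2⟩]


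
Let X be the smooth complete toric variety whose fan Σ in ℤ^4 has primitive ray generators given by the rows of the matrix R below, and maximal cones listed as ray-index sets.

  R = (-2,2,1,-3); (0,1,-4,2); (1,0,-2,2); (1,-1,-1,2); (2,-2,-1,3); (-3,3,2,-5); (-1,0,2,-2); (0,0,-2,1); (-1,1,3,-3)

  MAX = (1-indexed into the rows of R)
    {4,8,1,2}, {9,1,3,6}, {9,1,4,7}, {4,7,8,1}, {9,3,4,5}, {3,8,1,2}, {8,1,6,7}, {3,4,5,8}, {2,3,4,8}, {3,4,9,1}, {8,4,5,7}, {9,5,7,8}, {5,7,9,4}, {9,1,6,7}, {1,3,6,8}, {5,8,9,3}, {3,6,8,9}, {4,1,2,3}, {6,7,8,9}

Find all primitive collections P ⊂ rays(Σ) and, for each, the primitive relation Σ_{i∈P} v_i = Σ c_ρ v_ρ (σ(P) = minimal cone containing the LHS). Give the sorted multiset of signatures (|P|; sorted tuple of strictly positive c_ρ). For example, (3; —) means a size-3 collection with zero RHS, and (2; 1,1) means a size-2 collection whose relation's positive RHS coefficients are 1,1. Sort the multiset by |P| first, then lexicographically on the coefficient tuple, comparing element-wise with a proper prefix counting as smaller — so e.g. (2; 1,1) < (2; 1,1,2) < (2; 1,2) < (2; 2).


Σ has 11 primitive collections:

  P={1,5}:  v_{1} + v_{5} = 0  →  sig = (2; —)
  P={3,7}:  v_{3} + v_{7} = 0  →  sig = (2; —)
  P={4,6}:  v_{4} + v_{6} = v_{1}  →  sig = (2; 1)
  P={2,9}:  v_{2} + v_{9} = v_{1} + v_{3}  →  sig = (2; 1,1)
  P={5,6}:  v_{5} + v_{6} = v_{8} + v_{9}  →  sig = (2; 1,1)
  P={2,5}:  v_{2} + v_{5} = v_{3} + v_{4} + v_{8}  →  sig = (2; 1,1,1)
  P={2,7}:  v_{2} + v_{7} = v_{1} + v_{4} + v_{8}  →  sig = (2; 1,1,1)
  P={2,6}:  v_{2} + v_{6} = 2·v_{1} + v_{3} + v_{8}  →  sig = (2; 1,1,2)
  P={4,8,9}:  v_{4} + v_{8} + v_{9} = 0  →  sig = (3; —)
  P={1,8,9}:  v_{1} + v_{8} + v_{9} = v_{6}  →  sig = (3; 1)
  P={1,3,4,8}:  v_{1} + v_{3} + v_{4} + v_{8} = v_{2}  →  sig = (4; 1)

Hence PRS(X_Σ) =
    (2; —)
    (2; —)
    (2; 1)
    (2; 1,1)
    (2; 1,1)
    (2; 1,1,1)
    (2; 1,1,1)
    (2; 1,1,2)
    (3; —)
    (3; 1)
    (4; 1)


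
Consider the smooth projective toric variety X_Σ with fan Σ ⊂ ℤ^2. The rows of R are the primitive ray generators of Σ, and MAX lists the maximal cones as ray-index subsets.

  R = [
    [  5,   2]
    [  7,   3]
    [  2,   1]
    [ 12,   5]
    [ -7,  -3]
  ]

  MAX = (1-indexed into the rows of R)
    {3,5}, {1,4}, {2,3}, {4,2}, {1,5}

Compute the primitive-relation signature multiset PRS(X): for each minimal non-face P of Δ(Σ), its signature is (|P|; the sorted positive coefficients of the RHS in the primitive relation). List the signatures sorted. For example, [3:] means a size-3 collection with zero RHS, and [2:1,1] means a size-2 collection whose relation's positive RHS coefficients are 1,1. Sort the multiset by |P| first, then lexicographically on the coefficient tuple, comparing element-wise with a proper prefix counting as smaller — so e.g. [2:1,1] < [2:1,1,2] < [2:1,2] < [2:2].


|primitive collections| = 5. Relations:

  • {2,5}:  v_{2} + v_{5} = 0 — sig = [2:]
  • {1,2}:  v_{1} + v_{2} = v_{4} — sig = [2:1]
  • {1,3}:  v_{1} + v_{3} = v_{2} — sig = [2:1]
  • {4,5}:  v_{4} + v_{5} = v_{1} — sig = [2:1]
  • {3,4}:  v_{3} + v_{4} = 2·v_{2} — sig = [2:2]

Signatures (|P|; sorted positive RHS coefficients), sorted:
    [2:]
    [2:1]
    [2:1]
    [2:1]
    [2:2]


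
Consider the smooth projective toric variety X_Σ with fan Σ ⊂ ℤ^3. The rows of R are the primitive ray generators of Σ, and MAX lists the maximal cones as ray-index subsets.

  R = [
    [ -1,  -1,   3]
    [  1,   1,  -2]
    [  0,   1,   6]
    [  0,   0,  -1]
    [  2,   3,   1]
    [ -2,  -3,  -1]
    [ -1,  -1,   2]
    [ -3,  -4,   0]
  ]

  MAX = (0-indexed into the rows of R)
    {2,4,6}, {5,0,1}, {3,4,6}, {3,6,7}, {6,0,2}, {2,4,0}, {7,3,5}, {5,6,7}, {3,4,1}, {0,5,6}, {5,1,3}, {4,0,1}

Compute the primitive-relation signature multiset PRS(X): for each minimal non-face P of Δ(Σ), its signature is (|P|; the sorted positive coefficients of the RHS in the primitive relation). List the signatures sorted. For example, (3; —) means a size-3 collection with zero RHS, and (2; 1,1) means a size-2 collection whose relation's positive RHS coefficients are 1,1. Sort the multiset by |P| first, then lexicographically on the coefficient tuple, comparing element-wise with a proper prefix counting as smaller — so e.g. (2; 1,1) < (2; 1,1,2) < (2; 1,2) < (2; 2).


12 minimal non-faces of Δ(Σ) (on 8 rays):

  {1,6}:  v_{1} + v_{6} = 0  so sig = (2; —)
  {4,5}:  v_{4} + v_{5} = 0  so sig = (2; —)
  {0,3}:  v_{0} + v_{3} = v_{6}  so sig = (2; 1)
  {1,2}:  v_{1} + v_{2} = v_{0} + v_{4}  so sig = (2; 1,1)
  {1,7}:  v_{1} + v_{7} = v_{3} + v_{5}  so sig = (2; 1,1)
  {2,5}:  v_{2} + v_{5} = v_{0} + v_{6}  so sig = (2; 1,1)
  {4,7}:  v_{4} + v_{7} = v_{3} + v_{6}  so sig = (2; 1,1)
  {0,7}:  v_{0} + v_{7} = v_{5} + 2·v_{6}  so sig = (2; 1,2)
  {2,3}:  v_{2} + v_{3} = v_{4} + 2·v_{6}  so sig = (2; 1,2)
  {2,7}:  v_{2} + v_{7} = 3·v_{6}  so sig = (2; 3)
  {0,4,6}:  v_{0} + v_{4} + v_{6} = v_{2}  so sig = (3; 1)
  {3,5,6}:  v_{3} + v_{5} + v_{6} = v_{7}  so sig = (3; 1)

Hence PRS(X_Σ) =
{ (2; —) ×2,  (2; 1),  (2; 1,1) ×4,  (2; 1,2) ×2,  (2; 3),  (3; 1) ×2 }


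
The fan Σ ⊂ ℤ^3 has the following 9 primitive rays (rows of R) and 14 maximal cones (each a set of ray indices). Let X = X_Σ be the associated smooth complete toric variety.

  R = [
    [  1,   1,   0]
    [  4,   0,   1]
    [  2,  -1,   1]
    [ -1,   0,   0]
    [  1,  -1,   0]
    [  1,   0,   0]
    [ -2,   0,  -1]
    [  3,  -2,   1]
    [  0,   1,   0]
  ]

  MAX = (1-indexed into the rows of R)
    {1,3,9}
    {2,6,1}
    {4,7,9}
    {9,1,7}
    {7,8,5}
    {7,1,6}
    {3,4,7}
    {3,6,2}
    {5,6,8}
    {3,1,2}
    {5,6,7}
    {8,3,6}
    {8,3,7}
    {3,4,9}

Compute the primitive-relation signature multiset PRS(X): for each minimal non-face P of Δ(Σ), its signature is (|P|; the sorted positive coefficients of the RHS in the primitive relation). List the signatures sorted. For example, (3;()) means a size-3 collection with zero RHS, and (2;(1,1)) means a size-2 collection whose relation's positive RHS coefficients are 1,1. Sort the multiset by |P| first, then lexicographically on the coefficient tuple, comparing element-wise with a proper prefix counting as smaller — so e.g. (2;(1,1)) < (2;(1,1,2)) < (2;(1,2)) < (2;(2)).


20 minimal non-faces of Δ(Σ) (on 9 rays):

  P={4,6}:  v_{4} + v_{6} = 0 — sig = (2;())
  P={1,4}:  v_{1} + v_{4} = v_{9} — sig = (2;(1))
  P={3,5}:  v_{3} + v_{5} = v_{8} — sig = (2;(1))
  P={5,9}:  v_{5} + v_{9} = v_{6} — sig = (2;(1))
  P={6,9}:  v_{6} + v_{9} = v_{1} — sig = (2;(1))
  P={2,4}:  v_{2} + v_{4} = v_{1} + v_{3} — sig = (2;(1,1))
  P={4,5}:  v_{4} + v_{5} = v_{3} + v_{7} — sig = (2;(1,1))
  P={8,9}:  v_{8} + v_{9} = v_{3} + v_{6} — sig = (2;(1,1))
  P={1,8}:  v_{1} + v_{8} = v_{3} + 2·v_{6} — sig = (2;(1,2))
  P={2,9}:  v_{2} + v_{9} = 2·v_{1} + v_{3} — sig = (2;(1,2))
  P={4,8}:  v_{4} + v_{8} = 2·v_{3} + v_{7} — sig = (2;(1,2))
  P={2,5}:  v_{2} + v_{5} = v_{3} + 3·v_{6} — sig = (2;(1,3))
  P={1,5}:  v_{1} + v_{5} = 2·v_{6} — sig = (2;(2))
  P={2,7}:  v_{2} + v_{7} = 2·v_{6} — sig = (2;(2))
  P={2,8}:  v_{2} + v_{8} = 2·v_{3} + 3·v_{6} — sig = (2;(2,3))
  P={3,7,9}:  v_{3} + v_{7} + v_{9} = 0 — sig = (3;())
  P={1,3,6}:  v_{1} + v_{3} + v_{6} = v_{2} — sig = (3;(1))
  P={1,3,7}:  v_{1} + v_{3} + v_{7} = v_{6} — sig = (3;(1))
  P={3,6,7}:  v_{3} + v_{6} + v_{7} = v_{5} — sig = (3;(1))
  P={6,7,8}:  v_{6} + v_{7} + v_{8} = 2·v_{5} — sig = (3;(2))

so the primitive-relation signature multiset is
[(2;()), (2;(1)), (2;(1)), (2;(1)), (2;(1)), (2;(1,1)), (2;(1,1)), (2;(1,1)), (2;(1,2)), (2;(1,2)), (2;(1,2)), (2;(1,3)), (2;(2)), (2;(2)), (2;(2,3)), (3;()), (3;(1)), (3;(1)), (3;(1)), (3;(2))]
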